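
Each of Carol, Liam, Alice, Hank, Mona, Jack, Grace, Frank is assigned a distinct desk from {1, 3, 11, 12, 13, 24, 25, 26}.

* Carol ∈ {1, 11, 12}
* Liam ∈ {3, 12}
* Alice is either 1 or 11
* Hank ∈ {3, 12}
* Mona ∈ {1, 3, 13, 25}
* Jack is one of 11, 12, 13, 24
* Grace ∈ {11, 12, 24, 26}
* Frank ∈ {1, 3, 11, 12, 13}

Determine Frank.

13

The 8 variables draw from only 8 values {1, 3, 11, 12, 13, 24, 25, 26}, so each is used; only Mona can be 25, hence Mona = 25.
Among the 7 still-open variables, 26 fits only Grace (and all 7 values in {1, 3, 11, 12, 13, 24, 26} must be used), so Grace = 26.
The 6 still-open variables draw from only 6 values {1, 3, 11, 12, 13, 24}, so each is used; only Jack can be 24, hence Jack = 24.
Among the 5 still-open variables, 13 fits only Frank (and all 5 values in {1, 3, 11, 12, 13} must be used), so Frank = 13.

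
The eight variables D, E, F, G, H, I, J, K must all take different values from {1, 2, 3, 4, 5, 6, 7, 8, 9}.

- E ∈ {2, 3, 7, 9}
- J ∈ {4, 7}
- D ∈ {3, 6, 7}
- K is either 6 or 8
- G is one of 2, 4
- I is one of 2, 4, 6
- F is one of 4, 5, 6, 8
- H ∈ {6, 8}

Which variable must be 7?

Among the 8 variables, 5 fits only F (and all 8 values in {2, 3, 4, 5, 6, 7, 8, 9} must be used), so F = 5.
The 7 still-open variables draw from only 7 values {2, 3, 4, 6, 7, 8, 9}, so each is used; only E can be 9, hence E = 9.
Among the 6 still-open variables, 3 fits only D (and all 6 values in {2, 3, 4, 6, 7, 8} must be used), so D = 3.
Among the 5 still-open variables, 7 fits only J (and all 5 values in {2, 4, 6, 7, 8} must be used), so J = 7.

J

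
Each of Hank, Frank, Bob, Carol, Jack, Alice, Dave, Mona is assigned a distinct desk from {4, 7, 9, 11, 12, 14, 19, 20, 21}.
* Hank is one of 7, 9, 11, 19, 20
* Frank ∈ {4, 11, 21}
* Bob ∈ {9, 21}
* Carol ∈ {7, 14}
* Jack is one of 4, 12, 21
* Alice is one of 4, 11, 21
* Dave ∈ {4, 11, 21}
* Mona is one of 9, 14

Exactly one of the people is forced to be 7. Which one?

Carol

Frank, Alice, Dave between them cover only {4, 11, 21} — a naked triple. Remove those values from Hank, Bob, Jack.
Bob must be 9 (only option left). Eliminate 9 elsewhere: Hank, Mona.
Jack has just one choice, so Jack = 12.
That leaves Mona = 14. Remove 14 from Carol.
So 7 goes to Carol.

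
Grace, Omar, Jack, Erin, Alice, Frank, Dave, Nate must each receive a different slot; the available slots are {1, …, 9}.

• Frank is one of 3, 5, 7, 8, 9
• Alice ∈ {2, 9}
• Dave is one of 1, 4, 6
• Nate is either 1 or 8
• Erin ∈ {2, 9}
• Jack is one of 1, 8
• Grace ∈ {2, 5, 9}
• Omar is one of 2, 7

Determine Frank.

The 2 variables Jack and Nate are confined to {1, 8}, which locks those values in; drop them from Frank, Dave.
Erin and Alice share exactly the 2 values {2, 9}; by pigeonhole those values go to them, so strike 2, 9 from Grace, Omar, Frank.
Grace's domain is down to {5}, so Grace = 5. Strike 5 from Frank.
That leaves Omar = 7. Eliminate 7 elsewhere: Frank.
So Frank = 3.

3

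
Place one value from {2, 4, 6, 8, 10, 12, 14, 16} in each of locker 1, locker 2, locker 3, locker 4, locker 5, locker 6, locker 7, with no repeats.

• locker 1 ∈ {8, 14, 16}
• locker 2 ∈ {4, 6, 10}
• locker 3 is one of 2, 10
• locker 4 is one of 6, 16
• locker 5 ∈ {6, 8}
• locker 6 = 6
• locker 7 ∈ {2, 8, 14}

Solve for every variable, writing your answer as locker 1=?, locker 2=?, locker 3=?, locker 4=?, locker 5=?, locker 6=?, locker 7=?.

locker 1=14, locker 2=4, locker 3=10, locker 4=16, locker 5=8, locker 6=6, locker 7=2

locker 6 has just one choice, so locker 6 = 6. Strike 6 from locker 2, locker 4, locker 5.
locker 4 must be 16 (only option left). Remove 16 from locker 1.
locker 5's domain is down to {8}, so locker 5 = 8. Eliminate 8 elsewhere: locker 1, locker 7.
locker 1 must be 14 (only option left). Strike 14 from locker 7.
locker 7's domain is down to {2}, so locker 7 = 2. So locker 3 can't be 2.
That leaves locker 3 = 10. Strike 10 from locker 2.
locker 2's domain is down to {4}, so locker 2 = 4.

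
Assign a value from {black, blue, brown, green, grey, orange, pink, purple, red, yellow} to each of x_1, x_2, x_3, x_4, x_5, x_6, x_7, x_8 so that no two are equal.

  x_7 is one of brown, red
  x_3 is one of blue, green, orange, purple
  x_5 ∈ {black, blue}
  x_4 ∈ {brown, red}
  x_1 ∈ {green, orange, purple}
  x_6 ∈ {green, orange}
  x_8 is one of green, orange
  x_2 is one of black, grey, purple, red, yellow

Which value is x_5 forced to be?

x_4 and x_7 between them cover only {brown, red} — a naked pair. Remove those values from x_2.
x_6 and x_8 between them cover only {green, orange} — a naked pair. Remove those values from x_1, x_3.
x_1's domain is down to {purple}, so x_1 = purple. Remove purple from x_2, x_3.
x_3 has just one choice, so x_3 = blue. Eliminate blue elsewhere: x_5.
So x_5 = black.

black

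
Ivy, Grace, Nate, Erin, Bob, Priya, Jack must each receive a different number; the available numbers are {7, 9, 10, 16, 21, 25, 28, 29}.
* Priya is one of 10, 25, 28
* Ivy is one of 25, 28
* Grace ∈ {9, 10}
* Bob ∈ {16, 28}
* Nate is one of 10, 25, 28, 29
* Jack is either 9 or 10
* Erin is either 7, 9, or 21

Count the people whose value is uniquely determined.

2

Grace and Jack share exactly the 2 values {9, 10}; by pigeonhole those values go to them, so strike 9, 10 from Nate, Erin, Priya.
The 2 variables Ivy and Priya are confined to {25, 28}, which locks those values in; drop them from Nate, Bob.
That leaves Nate = 29.
Bob must be 16 (only option left).
Determined: Nate=29, Bob=16. The other people each still have more than one consistent value. That makes 2.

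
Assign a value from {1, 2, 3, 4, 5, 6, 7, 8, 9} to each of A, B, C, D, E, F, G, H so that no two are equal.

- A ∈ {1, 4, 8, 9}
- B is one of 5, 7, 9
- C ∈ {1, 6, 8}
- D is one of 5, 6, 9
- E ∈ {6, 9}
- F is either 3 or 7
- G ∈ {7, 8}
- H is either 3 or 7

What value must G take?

The 8 variables draw from only 8 values {1, 3, 4, 5, 6, 7, 8, 9}, so each is used; only A can be 4, hence A = 4.
Among the 7 still-open variables, 1 fits only C (and all 7 values in {1, 3, 5, 6, 7, 8, 9} must be used), so C = 1.
The 6 still-open variables draw from only 6 values {3, 5, 6, 7, 8, 9}, so each is used; only G can be 8, hence G = 8.

8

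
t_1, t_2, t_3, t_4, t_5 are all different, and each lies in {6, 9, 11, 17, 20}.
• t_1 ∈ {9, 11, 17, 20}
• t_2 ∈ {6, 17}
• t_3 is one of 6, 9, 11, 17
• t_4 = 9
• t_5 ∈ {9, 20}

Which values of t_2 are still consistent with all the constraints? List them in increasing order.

6, 17

t_4 has just one choice, so t_4 = 9. So t_1, t_3, t_5 can't be 9.
t_5 must be 20 (only option left). Eliminate 20 elsewhere: t_1.
No further eliminations apply; t_2 can still be any of 6, 17.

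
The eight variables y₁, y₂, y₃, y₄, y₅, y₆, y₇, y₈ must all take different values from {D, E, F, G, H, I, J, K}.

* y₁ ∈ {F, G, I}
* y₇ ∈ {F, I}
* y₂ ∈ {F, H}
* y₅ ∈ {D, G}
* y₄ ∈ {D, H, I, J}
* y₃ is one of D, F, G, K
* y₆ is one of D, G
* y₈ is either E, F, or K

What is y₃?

K

The 8 variables together cover exactly {D, E, F, G, H, I, J, K} — 8 values for 8 variables — and E appears only in y₈'s list, so y₈ = E.
Among the 7 still-open variables, J fits only y₄ (and all 7 values in {D, F, G, H, I, J, K} must be used), so y₄ = J.
The 6 still-open variables together cover exactly {D, F, G, H, I, K} — 6 values for 6 variables — and H appears only in y₂'s list, so y₂ = H.
The 5 still-open variables draw from only 5 values {D, F, G, I, K}, so each is used; only y₃ can be K, hence y₃ = K.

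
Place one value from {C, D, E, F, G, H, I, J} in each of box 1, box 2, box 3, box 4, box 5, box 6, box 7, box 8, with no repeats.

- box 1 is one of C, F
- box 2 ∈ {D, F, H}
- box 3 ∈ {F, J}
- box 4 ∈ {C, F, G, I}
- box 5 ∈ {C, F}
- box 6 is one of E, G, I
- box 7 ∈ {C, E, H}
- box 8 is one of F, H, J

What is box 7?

E

Among the 8 variables, D fits only box 2 (and all 8 values in {C, D, E, F, G, H, I, J} must be used), so box 2 = D.
box 1 and box 5 share exactly the 2 values {C, F}; by pigeonhole those values go to them, so strike C, F from box 3, box 4, box 7, box 8.
box 3 has just one choice, so box 3 = J. Strike J from box 8.
box 8 has just one choice, so box 8 = H. Strike H from box 7.
So box 7 = E.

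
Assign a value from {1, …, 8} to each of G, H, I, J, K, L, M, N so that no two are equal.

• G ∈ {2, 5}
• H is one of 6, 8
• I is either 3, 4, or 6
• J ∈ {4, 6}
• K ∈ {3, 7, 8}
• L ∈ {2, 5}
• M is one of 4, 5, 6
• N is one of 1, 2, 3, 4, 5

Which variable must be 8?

H

Among the 8 variables, 1 fits only N (and all 8 values in {1, 2, 3, 4, 5, 6, 7, 8} must be used), so N = 1.
Among the 7 still-open variables, 7 fits only K (and all 7 values in {2, 3, 4, 5, 6, 7, 8} must be used), so K = 7.
The 6 still-open variables together cover exactly {2, 3, 4, 5, 6, 8} — 6 values for 6 variables — and 3 appears only in I's list, so I = 3.
The 5 still-open variables together cover exactly {2, 4, 5, 6, 8} — 5 values for 5 variables — and 8 appears only in H's list, so H = 8.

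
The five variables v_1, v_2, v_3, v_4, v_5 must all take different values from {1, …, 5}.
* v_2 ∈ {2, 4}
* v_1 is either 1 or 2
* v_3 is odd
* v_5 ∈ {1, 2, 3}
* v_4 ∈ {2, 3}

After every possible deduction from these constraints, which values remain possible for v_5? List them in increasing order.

Among the 5 variables, 4 fits only v_2 (and all 5 values in {1, 2, 3, 4, 5} must be used), so v_2 = 4.
Among the 4 still-open variables, 5 fits only v_3 (and all 4 values in {1, 2, 3, 5} must be used), so v_3 = 5.
No further eliminations apply; v_5 can still be any of 1, 2, 3.

1, 2, 3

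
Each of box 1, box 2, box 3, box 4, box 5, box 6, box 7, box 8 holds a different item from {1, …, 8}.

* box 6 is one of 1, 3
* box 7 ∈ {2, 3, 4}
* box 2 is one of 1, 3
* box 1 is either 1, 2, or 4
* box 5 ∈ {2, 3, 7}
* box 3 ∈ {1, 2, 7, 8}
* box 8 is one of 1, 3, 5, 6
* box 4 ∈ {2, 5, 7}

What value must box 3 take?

Among the 8 variables, 6 fits only box 8 (and all 8 values in {1, 2, 3, 4, 5, 6, 7, 8} must be used), so box 8 = 6.
Among the 7 still-open variables, 5 fits only box 4 (and all 7 values in {1, 2, 3, 4, 5, 7, 8} must be used), so box 4 = 5.
The 6 still-open variables draw from only 6 values {1, 2, 3, 4, 7, 8}, so each is used; only box 3 can be 8, hence box 3 = 8.

8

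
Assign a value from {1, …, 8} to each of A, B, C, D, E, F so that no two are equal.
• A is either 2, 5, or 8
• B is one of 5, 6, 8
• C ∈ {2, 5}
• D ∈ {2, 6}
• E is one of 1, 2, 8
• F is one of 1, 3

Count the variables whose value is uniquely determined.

2

Among the 6 variables, 3 fits only F (and all 6 values in {1, 2, 3, 5, 6, 8} must be used), so F = 3.
The 5 still-open variables together cover exactly {1, 2, 5, 6, 8} — 5 values for 5 variables — and 1 appears only in E's list, so E = 1.
Determined: E=1, F=3. The other variables each still have more than one consistent value. That makes 2.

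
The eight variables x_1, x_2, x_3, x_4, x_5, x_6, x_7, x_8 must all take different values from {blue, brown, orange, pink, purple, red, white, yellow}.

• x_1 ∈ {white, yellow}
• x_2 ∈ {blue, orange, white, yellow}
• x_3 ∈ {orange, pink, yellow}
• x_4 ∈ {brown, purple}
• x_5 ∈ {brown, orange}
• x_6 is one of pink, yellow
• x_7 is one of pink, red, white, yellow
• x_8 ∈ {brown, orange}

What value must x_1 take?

white

The 8 variables draw from only 8 values {blue, brown, orange, pink, purple, red, white, yellow}, so each is used; only x_2 can be blue, hence x_2 = blue.
Among the 7 still-open variables, purple fits only x_4 (and all 7 values in {brown, orange, pink, purple, red, white, yellow} must be used), so x_4 = purple.
The 6 still-open variables draw from only 6 values {brown, orange, pink, red, white, yellow}, so each is used; only x_7 can be red, hence x_7 = red.
The 5 still-open variables draw from only 5 values {brown, orange, pink, white, yellow}, so each is used; only x_1 can be white, hence x_1 = white.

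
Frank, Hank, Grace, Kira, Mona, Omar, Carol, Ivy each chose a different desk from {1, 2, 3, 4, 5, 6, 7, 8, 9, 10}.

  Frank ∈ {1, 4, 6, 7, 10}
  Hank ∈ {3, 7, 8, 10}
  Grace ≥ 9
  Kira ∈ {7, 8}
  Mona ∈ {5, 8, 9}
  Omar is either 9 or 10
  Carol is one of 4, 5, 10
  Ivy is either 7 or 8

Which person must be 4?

Carol

Grace and Omar between them cover only {9, 10} — a naked pair. Remove those values from Frank, Hank, Mona, Carol.
The 2 variables Kira and Ivy are confined to {7, 8}, which locks those values in; drop them from Frank, Hank, Mona.
Hank's domain is down to {3}, so Hank = 3.
Mona must be 5 (only option left). So Carol can't be 5.
So 4 goes to Carol.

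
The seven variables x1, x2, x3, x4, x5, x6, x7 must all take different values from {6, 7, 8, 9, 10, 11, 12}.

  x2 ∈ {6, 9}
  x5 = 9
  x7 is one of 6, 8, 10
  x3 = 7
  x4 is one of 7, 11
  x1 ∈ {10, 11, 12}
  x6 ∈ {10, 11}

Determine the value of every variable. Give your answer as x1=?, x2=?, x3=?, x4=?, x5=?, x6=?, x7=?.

x1=12, x2=6, x3=7, x4=11, x5=9, x6=10, x7=8

x3 has just one choice, so x3 = 7. So x4 can't be 7.
That leaves x4 = 11. So x1, x6 can't be 11.
That leaves x5 = 9. So x2 can't be 9.
x6's domain is down to {10}, so x6 = 10. So x1, x7 can't be 10.
x1's domain is down to {12}, so x1 = 12.
x2 has just one choice, so x2 = 6. Eliminate 6 elsewhere: x7.
x7's domain is down to {8}, so x7 = 8.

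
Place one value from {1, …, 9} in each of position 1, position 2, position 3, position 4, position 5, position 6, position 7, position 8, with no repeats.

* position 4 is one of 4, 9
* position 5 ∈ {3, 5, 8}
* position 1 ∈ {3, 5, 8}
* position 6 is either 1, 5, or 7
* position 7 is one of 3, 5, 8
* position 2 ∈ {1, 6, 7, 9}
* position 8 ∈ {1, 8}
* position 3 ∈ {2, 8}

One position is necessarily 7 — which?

The 3 variables position 1, position 5, position 7 are confined to {3, 5, 8}, which locks those values in; drop them from position 3, position 6, position 8.
position 3 must be 2 (only option left).
position 8 must be 1 (only option left). Remove 1 from position 2, position 6.
So 7 goes to position 6.

position 6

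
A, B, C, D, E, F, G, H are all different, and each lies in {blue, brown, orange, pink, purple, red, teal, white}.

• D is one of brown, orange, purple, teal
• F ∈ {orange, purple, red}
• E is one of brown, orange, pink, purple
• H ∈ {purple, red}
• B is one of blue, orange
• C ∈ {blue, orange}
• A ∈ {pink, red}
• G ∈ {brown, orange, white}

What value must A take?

pink

The 8 variables draw from only 8 values {blue, brown, orange, pink, purple, red, teal, white}, so each is used; only D can be teal, hence D = teal.
The 7 still-open variables draw from only 7 values {blue, brown, orange, pink, purple, red, white}, so each is used; only G can be white, hence G = white.
Among the 6 still-open variables, brown fits only E (and all 6 values in {blue, brown, orange, pink, purple, red} must be used), so E = brown.
The 5 still-open variables draw from only 5 values {blue, orange, pink, purple, red}, so each is used; only A can be pink, hence A = pink.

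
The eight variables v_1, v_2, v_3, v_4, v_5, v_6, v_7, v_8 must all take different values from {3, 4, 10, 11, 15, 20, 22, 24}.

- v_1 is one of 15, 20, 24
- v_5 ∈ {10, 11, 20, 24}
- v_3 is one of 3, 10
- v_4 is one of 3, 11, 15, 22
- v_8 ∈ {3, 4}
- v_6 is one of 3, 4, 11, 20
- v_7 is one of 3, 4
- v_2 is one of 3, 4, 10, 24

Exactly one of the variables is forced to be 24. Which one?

v_2

The 8 variables together cover exactly {3, 4, 10, 11, 15, 20, 22, 24} — 8 values for 8 variables — and 22 appears only in v_4's list, so v_4 = 22.
The 7 still-open variables draw from only 7 values {3, 4, 10, 11, 15, 20, 24}, so each is used; only v_1 can be 15, hence v_1 = 15.
v_7 and v_8 share exactly the 2 values {3, 4}; by pigeonhole those values go to them, so strike 3, 4 from v_2, v_3, v_6.
v_3 must be 10 (only option left). Eliminate 10 elsewhere: v_2, v_5.
So 24 goes to v_2.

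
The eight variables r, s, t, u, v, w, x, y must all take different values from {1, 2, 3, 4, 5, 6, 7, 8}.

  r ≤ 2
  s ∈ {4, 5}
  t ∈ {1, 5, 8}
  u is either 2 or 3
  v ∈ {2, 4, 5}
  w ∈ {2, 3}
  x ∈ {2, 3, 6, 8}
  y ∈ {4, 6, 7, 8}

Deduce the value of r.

The 8 variables together cover exactly {1, 2, 3, 4, 5, 6, 7, 8} — 8 values for 8 variables — and 7 appears only in y's list, so y = 7.
The 7 still-open variables draw from only 7 values {1, 2, 3, 4, 5, 6, 8}, so each is used; only x can be 6, hence x = 6.
The 6 still-open variables draw from only 6 values {1, 2, 3, 4, 5, 8}, so each is used; only t can be 8, hence t = 8.
The 5 still-open variables together cover exactly {1, 2, 3, 4, 5} — 5 values for 5 variables — and 1 appears only in r's list, so r = 1.

1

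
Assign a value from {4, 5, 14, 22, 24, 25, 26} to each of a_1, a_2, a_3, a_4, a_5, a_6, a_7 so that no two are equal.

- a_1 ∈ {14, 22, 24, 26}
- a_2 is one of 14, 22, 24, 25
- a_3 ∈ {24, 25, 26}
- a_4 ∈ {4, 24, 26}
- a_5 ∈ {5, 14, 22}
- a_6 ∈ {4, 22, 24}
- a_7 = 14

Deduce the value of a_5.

a_7 has just one choice, so a_7 = 14. Remove 14 from a_1, a_2, a_5.
The 6 still-open variables draw from only 6 values {4, 5, 22, 24, 25, 26}, so each is used; only a_5 can be 5, hence a_5 = 5.

5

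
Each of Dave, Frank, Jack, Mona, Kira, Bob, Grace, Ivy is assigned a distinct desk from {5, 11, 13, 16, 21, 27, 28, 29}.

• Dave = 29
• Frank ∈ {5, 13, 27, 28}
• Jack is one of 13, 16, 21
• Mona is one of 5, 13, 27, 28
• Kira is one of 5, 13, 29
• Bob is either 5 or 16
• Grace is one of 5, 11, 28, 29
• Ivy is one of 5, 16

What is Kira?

13

Dave must be 29 (only option left). Strike 29 from Kira, Grace.
Among the 7 still-open variables, 11 fits only Grace (and all 7 values in {5, 11, 13, 16, 21, 27, 28} must be used), so Grace = 11.
The 6 still-open variables together cover exactly {5, 13, 16, 21, 27, 28} — 6 values for 6 variables — and 21 appears only in Jack's list, so Jack = 21.
Bob and Ivy between them cover only {5, 16} — a naked pair. Remove those values from Frank, Mona, Kira.
So Kira = 13.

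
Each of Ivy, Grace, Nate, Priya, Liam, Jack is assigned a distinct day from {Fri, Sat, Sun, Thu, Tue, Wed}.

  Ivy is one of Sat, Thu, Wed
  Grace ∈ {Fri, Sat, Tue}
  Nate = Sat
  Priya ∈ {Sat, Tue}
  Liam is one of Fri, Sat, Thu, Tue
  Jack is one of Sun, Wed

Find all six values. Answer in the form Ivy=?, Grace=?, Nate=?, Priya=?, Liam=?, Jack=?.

Nate must be Sat (only option left). So Ivy, Grace, Priya, Liam can't be Sat.
That leaves Priya = Tue. Remove Tue from Grace, Liam.
That leaves Grace = Fri. Remove Fri from Liam.
Liam has just one choice, so Liam = Thu. Strike Thu from Ivy.
Ivy must be Wed (only option left). So Jack can't be Wed.
Jack's domain is down to {Sun}, so Jack = Sun.

Ivy=Wed, Grace=Fri, Nate=Sat, Priya=Tue, Liam=Thu, Jack=Sun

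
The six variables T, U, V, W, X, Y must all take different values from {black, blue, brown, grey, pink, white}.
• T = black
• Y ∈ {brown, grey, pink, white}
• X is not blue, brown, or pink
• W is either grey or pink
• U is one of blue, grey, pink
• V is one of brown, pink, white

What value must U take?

blue

T's domain is down to {black}, so T = black. Strike black from X.
The 5 still-open variables together cover exactly {blue, brown, grey, pink, white} — 5 values for 5 variables — and blue appears only in U's list, so U = blue.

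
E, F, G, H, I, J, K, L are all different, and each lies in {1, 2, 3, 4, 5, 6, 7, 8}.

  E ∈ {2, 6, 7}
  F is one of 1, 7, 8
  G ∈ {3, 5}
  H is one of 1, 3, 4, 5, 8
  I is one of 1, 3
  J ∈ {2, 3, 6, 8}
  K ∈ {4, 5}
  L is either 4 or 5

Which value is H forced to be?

8

K and L share exactly the 2 values {4, 5}; by pigeonhole those values go to them, so strike 4, 5 from G, H.
That leaves G = 3. Strike 3 from H, I, J.
That leaves I = 1. Strike 1 from F, H.
So H = 8.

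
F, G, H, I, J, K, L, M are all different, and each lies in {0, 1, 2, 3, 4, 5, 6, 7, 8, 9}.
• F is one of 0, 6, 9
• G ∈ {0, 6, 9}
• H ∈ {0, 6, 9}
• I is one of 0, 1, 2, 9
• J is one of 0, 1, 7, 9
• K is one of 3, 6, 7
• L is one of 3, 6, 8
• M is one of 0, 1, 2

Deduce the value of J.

7

Among the 8 variables, 8 fits only L (and all 8 values in {0, 1, 2, 3, 6, 7, 8, 9} must be used), so L = 8.
Among the 7 still-open variables, 3 fits only K (and all 7 values in {0, 1, 2, 3, 6, 7, 9} must be used), so K = 3.
The 6 still-open variables together cover exactly {0, 1, 2, 6, 7, 9} — 6 values for 6 variables — and 7 appears only in J's list, so J = 7.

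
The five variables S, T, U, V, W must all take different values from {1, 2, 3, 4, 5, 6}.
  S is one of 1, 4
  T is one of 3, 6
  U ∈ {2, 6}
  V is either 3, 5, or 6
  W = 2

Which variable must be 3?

W's domain is down to {2}, so W = 2. Strike 2 from U.
U's domain is down to {6}, so U = 6. So T, V can't be 6.
So 3 goes to T.

T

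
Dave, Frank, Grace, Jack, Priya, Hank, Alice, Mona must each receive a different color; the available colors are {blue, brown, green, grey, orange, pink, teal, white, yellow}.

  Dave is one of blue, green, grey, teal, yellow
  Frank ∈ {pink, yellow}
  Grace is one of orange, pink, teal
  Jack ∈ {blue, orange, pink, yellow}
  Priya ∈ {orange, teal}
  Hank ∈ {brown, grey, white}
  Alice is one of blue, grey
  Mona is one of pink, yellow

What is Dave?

green

The 2 variables Frank and Mona are confined to {pink, yellow}, which locks those values in; drop them from Dave, Grace, Jack.
Grace and Priya share exactly the 2 values {orange, teal}; by pigeonhole those values go to them, so strike orange, teal from Dave, Jack.
Jack has just one choice, so Jack = blue. Strike blue from Dave, Alice.
That leaves Alice = grey. Strike grey from Dave, Hank.
So Dave = green.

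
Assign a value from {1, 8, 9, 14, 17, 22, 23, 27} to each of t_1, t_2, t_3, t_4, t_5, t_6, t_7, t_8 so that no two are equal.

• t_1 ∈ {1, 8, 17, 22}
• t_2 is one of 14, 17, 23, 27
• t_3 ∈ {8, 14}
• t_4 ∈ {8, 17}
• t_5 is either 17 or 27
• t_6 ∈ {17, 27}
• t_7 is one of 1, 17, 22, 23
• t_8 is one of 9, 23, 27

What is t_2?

Among the 8 variables, 9 fits only t_8 (and all 8 values in {1, 8, 9, 14, 17, 22, 23, 27} must be used), so t_8 = 9.
The 2 variables t_5 and t_6 are confined to {17, 27}, which locks those values in; drop them from t_1, t_2, t_4, t_7.
That leaves t_4 = 8. So t_1, t_3 can't be 8.
t_3 has just one choice, so t_3 = 14. Remove 14 from t_2.
So t_2 = 23.

23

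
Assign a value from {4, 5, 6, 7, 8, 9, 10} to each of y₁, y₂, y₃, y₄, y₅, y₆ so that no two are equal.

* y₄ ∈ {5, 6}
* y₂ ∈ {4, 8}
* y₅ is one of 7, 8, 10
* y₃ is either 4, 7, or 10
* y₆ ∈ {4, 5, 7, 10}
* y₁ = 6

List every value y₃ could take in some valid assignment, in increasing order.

4, 7, 10

y₁ must be 6 (only option left). Eliminate 6 elsewhere: y₄.
y₄ must be 5 (only option left). Remove 5 from y₆.
No further eliminations apply; y₃ can still be any of 4, 7, 10.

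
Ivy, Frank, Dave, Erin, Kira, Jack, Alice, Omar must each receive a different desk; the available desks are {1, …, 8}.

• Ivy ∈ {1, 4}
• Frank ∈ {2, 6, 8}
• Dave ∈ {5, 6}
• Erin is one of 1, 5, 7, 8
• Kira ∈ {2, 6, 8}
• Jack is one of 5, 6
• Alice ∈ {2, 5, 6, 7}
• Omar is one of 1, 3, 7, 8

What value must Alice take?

The 8 variables together cover exactly {1, 2, 3, 4, 5, 6, 7, 8} — 8 values for 8 variables — and 3 appears only in Omar's list, so Omar = 3.
The 7 still-open variables draw from only 7 values {1, 2, 4, 5, 6, 7, 8}, so each is used; only Ivy can be 4, hence Ivy = 4.
The 6 still-open variables together cover exactly {1, 2, 5, 6, 7, 8} — 6 values for 6 variables — and 1 appears only in Erin's list, so Erin = 1.
The 5 still-open variables draw from only 5 values {2, 5, 6, 7, 8}, so each is used; only Alice can be 7, hence Alice = 7.

7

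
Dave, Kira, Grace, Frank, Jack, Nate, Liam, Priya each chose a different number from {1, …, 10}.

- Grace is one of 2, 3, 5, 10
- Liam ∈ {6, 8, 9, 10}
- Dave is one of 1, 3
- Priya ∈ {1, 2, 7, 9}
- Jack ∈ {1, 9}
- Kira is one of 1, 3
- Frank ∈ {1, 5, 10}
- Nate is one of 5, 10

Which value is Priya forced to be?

Dave and Kira between them cover only {1, 3} — a naked pair. Remove those values from Grace, Frank, Jack, Priya.
Jack's domain is down to {9}, so Jack = 9. So Liam, Priya can't be 9.
Frank and Nate share exactly the 2 values {5, 10}; by pigeonhole those values go to them, so strike 5, 10 from Grace, Liam.
Grace's domain is down to {2}, so Grace = 2. Eliminate 2 elsewhere: Priya.
So Priya = 7.

7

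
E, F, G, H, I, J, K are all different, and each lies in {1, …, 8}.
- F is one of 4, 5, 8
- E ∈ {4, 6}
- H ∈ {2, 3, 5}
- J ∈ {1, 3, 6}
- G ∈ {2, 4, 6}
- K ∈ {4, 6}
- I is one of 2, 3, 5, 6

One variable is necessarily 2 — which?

G

Among the 7 variables, 1 fits only J (and all 7 values in {1, 2, 3, 4, 5, 6, 8} must be used), so J = 1.
The 6 still-open variables together cover exactly {2, 3, 4, 5, 6, 8} — 6 values for 6 variables — and 8 appears only in F's list, so F = 8.
The 2 variables E and K are confined to {4, 6}, which locks those values in; drop them from G, I.
So 2 goes to G.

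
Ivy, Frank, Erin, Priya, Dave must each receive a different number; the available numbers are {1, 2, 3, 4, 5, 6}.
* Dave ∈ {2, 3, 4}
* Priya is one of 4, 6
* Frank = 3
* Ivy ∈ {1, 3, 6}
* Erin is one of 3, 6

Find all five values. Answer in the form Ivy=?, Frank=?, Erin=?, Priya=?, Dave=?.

Ivy=1, Frank=3, Erin=6, Priya=4, Dave=2

Frank's domain is down to {3}, so Frank = 3. So Ivy, Erin, Dave can't be 3.
Erin must be 6 (only option left). Remove 6 from Ivy, Priya.
Priya has just one choice, so Priya = 4. Strike 4 from Dave.
Dave must be 2 (only option left).
That leaves Ivy = 1.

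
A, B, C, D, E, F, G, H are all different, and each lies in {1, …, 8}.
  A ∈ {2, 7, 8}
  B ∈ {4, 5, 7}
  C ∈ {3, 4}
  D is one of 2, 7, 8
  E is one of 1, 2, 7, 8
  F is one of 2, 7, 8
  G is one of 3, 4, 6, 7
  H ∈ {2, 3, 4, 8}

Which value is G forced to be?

The 8 variables draw from only 8 values {1, 2, 3, 4, 5, 6, 7, 8}, so each is used; only E can be 1, hence E = 1.
Among the 7 still-open variables, 5 fits only B (and all 7 values in {2, 3, 4, 5, 6, 7, 8} must be used), so B = 5.
Among the 6 still-open variables, 6 fits only G (and all 6 values in {2, 3, 4, 6, 7, 8} must be used), so G = 6.

6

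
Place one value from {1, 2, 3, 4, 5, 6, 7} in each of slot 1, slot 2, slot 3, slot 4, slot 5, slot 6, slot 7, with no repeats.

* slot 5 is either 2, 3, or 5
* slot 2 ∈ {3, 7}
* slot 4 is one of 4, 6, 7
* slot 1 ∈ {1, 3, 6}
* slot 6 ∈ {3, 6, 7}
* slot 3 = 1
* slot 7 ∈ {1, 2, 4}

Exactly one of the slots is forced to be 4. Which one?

slot 4

slot 3's domain is down to {1}, so slot 3 = 1. So slot 1, slot 7 can't be 1.
The 6 still-open variables together cover exactly {2, 3, 4, 5, 6, 7} — 6 values for 6 variables — and 5 appears only in slot 5's list, so slot 5 = 5.
The 5 still-open variables draw from only 5 values {2, 3, 4, 6, 7}, so each is used; only slot 7 can be 2, hence slot 7 = 2.
Among the 4 still-open variables, 4 fits only slot 4 (and all 4 values in {3, 4, 6, 7} must be used), so slot 4 = 4.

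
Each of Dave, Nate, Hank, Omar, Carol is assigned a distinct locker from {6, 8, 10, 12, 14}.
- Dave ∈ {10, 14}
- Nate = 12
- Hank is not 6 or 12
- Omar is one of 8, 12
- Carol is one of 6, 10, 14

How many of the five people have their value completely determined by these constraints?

Nate has just one choice, so Nate = 12. Eliminate 12 elsewhere: Omar.
Omar must be 8 (only option left). Remove 8 from Hank.
The 3 still-open variables together cover exactly {6, 10, 14} — 3 values for 3 variables — and 6 appears only in Carol's list, so Carol = 6.
Determined: Nate=12, Omar=8, Carol=6. The other people each still have more than one consistent value. That makes 3.

3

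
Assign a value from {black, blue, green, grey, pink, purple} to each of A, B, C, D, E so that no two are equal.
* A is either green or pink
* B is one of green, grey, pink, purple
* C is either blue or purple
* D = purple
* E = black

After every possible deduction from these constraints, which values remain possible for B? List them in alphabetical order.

green, grey, pink

D has just one choice, so D = purple. Remove purple from B, C.
E has just one choice, so E = black.
C must be blue (only option left).
No further eliminations apply; B can still be any of green, grey, pink.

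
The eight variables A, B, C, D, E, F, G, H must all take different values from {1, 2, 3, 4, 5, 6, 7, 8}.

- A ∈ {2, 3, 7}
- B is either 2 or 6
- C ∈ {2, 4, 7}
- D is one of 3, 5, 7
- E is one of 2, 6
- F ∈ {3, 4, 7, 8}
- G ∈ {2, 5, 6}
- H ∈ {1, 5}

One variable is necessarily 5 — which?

The 8 variables draw from only 8 values {1, 2, 3, 4, 5, 6, 7, 8}, so each is used; only H can be 1, hence H = 1.
Among the 7 still-open variables, 8 fits only F (and all 7 values in {2, 3, 4, 5, 6, 7, 8} must be used), so F = 8.
Among the 6 still-open variables, 4 fits only C (and all 6 values in {2, 3, 4, 5, 6, 7} must be used), so C = 4.
B and E share exactly the 2 values {2, 6}; by pigeonhole those values go to them, so strike 2, 6 from A, G.
So 5 goes to G.

G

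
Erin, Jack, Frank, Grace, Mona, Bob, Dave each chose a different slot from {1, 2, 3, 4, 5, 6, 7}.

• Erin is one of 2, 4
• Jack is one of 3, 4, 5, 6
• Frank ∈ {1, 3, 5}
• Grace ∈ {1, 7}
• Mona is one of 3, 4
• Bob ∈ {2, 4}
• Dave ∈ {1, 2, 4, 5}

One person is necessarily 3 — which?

Mona

Among the 7 variables, 6 fits only Jack (and all 7 values in {1, 2, 3, 4, 5, 6, 7} must be used), so Jack = 6.
The 6 still-open variables draw from only 6 values {1, 2, 3, 4, 5, 7}, so each is used; only Grace can be 7, hence Grace = 7.
Erin and Bob between them cover only {2, 4} — a naked pair. Remove those values from Mona, Dave.
So 3 goes to Mona.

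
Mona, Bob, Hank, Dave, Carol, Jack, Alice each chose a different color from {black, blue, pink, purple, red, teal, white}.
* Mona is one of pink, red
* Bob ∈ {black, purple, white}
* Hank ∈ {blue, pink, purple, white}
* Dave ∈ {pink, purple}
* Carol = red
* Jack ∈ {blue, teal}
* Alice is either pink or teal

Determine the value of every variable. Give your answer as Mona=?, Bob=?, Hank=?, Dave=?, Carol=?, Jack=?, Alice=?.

Carol has just one choice, so Carol = red. So Mona can't be red.
Mona must be pink (only option left). Strike pink from Hank, Dave, Alice.
Dave must be purple (only option left). Remove purple from Bob, Hank.
Alice has just one choice, so Alice = teal. Eliminate teal elsewhere: Jack.
Jack must be blue (only option left). Remove blue from Hank.
Hank must be white (only option left). So Bob can't be white.
Bob has just one choice, so Bob = black.

Mona=pink, Bob=black, Hank=white, Dave=purple, Carol=red, Jack=blue, Alice=teal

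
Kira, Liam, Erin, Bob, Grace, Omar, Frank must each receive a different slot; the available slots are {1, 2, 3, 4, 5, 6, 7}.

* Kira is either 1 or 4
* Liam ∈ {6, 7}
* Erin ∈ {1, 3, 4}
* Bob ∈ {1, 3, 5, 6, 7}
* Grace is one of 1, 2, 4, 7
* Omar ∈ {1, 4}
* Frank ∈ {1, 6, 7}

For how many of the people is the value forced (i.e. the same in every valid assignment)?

3

The 7 variables draw from only 7 values {1, 2, 3, 4, 5, 6, 7}, so each is used; only Grace can be 2, hence Grace = 2.
The 6 still-open variables together cover exactly {1, 3, 4, 5, 6, 7} — 6 values for 6 variables — and 5 appears only in Bob's list, so Bob = 5.
Among the 5 still-open variables, 3 fits only Erin (and all 5 values in {1, 3, 4, 6, 7} must be used), so Erin = 3.
Kira and Omar between them cover only {1, 4} — a naked pair. Remove those values from Frank.
Determined: Erin=3, Bob=5, Grace=2. The other people each still have more than one consistent value. That makes 3.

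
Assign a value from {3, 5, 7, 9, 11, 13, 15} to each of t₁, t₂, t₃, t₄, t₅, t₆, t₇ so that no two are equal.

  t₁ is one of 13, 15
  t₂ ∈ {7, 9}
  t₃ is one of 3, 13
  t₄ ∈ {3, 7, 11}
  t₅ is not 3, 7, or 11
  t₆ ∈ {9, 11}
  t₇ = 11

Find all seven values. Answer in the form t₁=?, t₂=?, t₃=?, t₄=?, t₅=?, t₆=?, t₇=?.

t₇ has just one choice, so t₇ = 11. Strike 11 from t₄, t₆.
t₆ has just one choice, so t₆ = 9. So t₂, t₅ can't be 9.
t₂ must be 7 (only option left). So t₄ can't be 7.
That leaves t₄ = 3. Remove 3 from t₃.
t₃ has just one choice, so t₃ = 13. Remove 13 from t₁, t₅.
t₁ has just one choice, so t₁ = 15. Strike 15 from t₅.
That leaves t₅ = 5.

t₁=15, t₂=7, t₃=13, t₄=3, t₅=5, t₆=9, t₇=11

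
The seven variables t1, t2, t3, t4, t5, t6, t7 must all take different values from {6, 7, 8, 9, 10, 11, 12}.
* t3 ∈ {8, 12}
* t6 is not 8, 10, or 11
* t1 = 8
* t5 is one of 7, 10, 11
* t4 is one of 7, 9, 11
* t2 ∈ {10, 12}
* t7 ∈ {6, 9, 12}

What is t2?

t1 has just one choice, so t1 = 8. So t3 can't be 8.
t3's domain is down to {12}, so t3 = 12. So t2, t6, t7 can't be 12.
So t2 = 10.

10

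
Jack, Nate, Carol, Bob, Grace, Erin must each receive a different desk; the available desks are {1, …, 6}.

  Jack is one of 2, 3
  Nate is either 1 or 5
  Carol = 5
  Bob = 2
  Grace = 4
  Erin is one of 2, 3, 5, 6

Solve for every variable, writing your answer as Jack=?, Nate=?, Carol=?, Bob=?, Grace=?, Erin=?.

Carol must be 5 (only option left). Remove 5 from Nate, Erin.
Bob has just one choice, so Bob = 2. So Jack, Erin can't be 2.
That leaves Grace = 4.
Jack has just one choice, so Jack = 3. So Erin can't be 3.
Nate must be 1 (only option left).
Erin's domain is down to {6}, so Erin = 6.

Jack=3, Nate=1, Carol=5, Bob=2, Grace=4, Erin=6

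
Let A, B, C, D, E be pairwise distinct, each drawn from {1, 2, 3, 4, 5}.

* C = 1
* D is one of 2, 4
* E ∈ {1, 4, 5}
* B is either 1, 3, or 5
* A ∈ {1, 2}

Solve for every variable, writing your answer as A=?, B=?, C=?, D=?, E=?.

A=2, B=3, C=1, D=4, E=5

C must be 1 (only option left). Eliminate 1 elsewhere: A, B, E.
That leaves A = 2. Eliminate 2 elsewhere: D.
That leaves D = 4. Strike 4 from E.
E has just one choice, so E = 5. Remove 5 from B.
B has just one choice, so B = 3.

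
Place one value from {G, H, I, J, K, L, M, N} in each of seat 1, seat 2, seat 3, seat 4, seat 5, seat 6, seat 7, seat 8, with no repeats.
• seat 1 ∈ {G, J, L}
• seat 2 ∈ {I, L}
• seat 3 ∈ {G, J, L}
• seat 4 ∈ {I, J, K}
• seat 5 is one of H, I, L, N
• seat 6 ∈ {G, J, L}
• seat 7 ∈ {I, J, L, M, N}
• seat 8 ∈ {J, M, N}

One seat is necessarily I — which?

seat 2

The 8 variables together cover exactly {G, H, I, J, K, L, M, N} — 8 values for 8 variables — and H appears only in seat 5's list, so seat 5 = H.
Among the 7 still-open variables, K fits only seat 4 (and all 7 values in {G, I, J, K, L, M, N} must be used), so seat 4 = K.
seat 1, seat 3, seat 6 between them cover only {G, J, L} — a naked triple. Remove those values from seat 2, seat 7, seat 8.
So I goes to seat 2.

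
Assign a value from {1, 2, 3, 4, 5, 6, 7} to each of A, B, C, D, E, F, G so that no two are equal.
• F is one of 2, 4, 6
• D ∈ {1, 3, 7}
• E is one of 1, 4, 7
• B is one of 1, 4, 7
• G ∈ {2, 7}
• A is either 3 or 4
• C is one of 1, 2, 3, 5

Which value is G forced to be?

2

Among the 7 variables, 5 fits only C (and all 7 values in {1, 2, 3, 4, 5, 6, 7} must be used), so C = 5.
Among the 6 still-open variables, 6 fits only F (and all 6 values in {1, 2, 3, 4, 6, 7} must be used), so F = 6.
Among the 5 still-open variables, 2 fits only G (and all 5 values in {1, 2, 3, 4, 7} must be used), so G = 2.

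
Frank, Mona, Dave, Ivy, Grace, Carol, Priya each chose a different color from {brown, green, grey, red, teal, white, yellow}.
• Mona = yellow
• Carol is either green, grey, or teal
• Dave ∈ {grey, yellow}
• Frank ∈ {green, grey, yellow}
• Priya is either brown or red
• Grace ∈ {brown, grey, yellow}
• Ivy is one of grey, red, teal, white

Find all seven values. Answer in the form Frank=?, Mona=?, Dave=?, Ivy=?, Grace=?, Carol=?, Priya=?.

Frank=green, Mona=yellow, Dave=grey, Ivy=white, Grace=brown, Carol=teal, Priya=red

Mona must be yellow (only option left). So Frank, Dave, Grace can't be yellow.
Dave must be grey (only option left). Eliminate grey elsewhere: Frank, Ivy, Grace, Carol.
Grace's domain is down to {brown}, so Grace = brown. Strike brown from Priya.
Priya must be red (only option left). Strike red from Ivy.
Frank has just one choice, so Frank = green. Eliminate green elsewhere: Carol.
Carol must be teal (only option left). Eliminate teal elsewhere: Ivy.
That leaves Ivy = white.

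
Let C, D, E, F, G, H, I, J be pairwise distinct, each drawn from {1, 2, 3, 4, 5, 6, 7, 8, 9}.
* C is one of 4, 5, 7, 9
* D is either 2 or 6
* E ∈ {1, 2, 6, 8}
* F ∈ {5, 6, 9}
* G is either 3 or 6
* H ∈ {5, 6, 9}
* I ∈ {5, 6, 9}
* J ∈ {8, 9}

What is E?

1

The 3 variables F, H, I are confined to {5, 6, 9}, which locks those values in; drop them from C, D, E, G, J.
That leaves D = 2. Strike 2 from E.
G's domain is down to {3}, so G = 3.
That leaves J = 8. Strike 8 from E.
So E = 1.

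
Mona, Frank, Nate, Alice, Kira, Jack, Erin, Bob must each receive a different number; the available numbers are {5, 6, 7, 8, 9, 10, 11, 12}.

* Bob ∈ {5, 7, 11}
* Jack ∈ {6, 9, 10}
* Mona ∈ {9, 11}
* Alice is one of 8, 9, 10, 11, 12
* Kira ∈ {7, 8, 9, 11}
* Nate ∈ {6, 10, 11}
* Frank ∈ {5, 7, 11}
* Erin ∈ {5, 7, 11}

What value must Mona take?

9

The 8 variables draw from only 8 values {5, 6, 7, 8, 9, 10, 11, 12}, so each is used; only Alice can be 12, hence Alice = 12.
Among the 7 still-open variables, 8 fits only Kira (and all 7 values in {5, 6, 7, 8, 9, 10, 11} must be used), so Kira = 8.
Frank, Erin, Bob share exactly the 3 values {5, 7, 11}; by pigeonhole those values go to them, so strike 5, 7, 11 from Mona, Nate.
So Mona = 9.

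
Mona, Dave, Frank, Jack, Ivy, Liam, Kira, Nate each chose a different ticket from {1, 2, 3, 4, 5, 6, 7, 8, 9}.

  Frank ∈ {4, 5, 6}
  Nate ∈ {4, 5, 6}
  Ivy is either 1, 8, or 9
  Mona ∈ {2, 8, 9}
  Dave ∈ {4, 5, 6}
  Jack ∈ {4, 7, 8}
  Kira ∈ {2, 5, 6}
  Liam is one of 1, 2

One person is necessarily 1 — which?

Among the 8 variables, 7 fits only Jack (and all 8 values in {1, 2, 4, 5, 6, 7, 8, 9} must be used), so Jack = 7.
Dave, Frank, Nate share exactly the 3 values {4, 5, 6}; by pigeonhole those values go to them, so strike 4, 5, 6 from Kira.
Kira has just one choice, so Kira = 2. Remove 2 from Mona, Liam.
So 1 goes to Liam.

Liam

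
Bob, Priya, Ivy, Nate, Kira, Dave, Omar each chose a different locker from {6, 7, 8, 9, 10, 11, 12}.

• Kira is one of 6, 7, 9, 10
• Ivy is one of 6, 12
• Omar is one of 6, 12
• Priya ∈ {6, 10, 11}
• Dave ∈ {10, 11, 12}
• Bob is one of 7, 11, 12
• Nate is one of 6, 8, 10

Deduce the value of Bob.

7

The 7 variables together cover exactly {6, 7, 8, 9, 10, 11, 12} — 7 values for 7 variables — and 8 appears only in Nate's list, so Nate = 8.
The 6 still-open variables draw from only 6 values {6, 7, 9, 10, 11, 12}, so each is used; only Kira can be 9, hence Kira = 9.
The 5 still-open variables draw from only 5 values {6, 7, 10, 11, 12}, so each is used; only Bob can be 7, hence Bob = 7.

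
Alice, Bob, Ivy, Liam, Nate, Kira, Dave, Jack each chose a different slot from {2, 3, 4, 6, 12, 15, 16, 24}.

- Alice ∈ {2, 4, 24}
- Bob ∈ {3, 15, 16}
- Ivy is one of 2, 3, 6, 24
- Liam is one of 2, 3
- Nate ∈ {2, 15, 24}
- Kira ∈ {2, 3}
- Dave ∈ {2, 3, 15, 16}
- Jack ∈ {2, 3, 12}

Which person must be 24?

The 8 variables draw from only 8 values {2, 3, 4, 6, 12, 15, 16, 24}, so each is used; only Alice can be 4, hence Alice = 4.
The 7 still-open variables draw from only 7 values {2, 3, 6, 12, 15, 16, 24}, so each is used; only Ivy can be 6, hence Ivy = 6.
The 6 still-open variables together cover exactly {2, 3, 12, 15, 16, 24} — 6 values for 6 variables — and 12 appears only in Jack's list, so Jack = 12.
The 5 still-open variables draw from only 5 values {2, 3, 15, 16, 24}, so each is used; only Nate can be 24, hence Nate = 24.

Nate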